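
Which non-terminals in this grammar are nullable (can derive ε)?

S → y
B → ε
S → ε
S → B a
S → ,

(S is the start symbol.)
A non-terminal is nullable if it can derive ε (the empty string): either it has an ε-production, or it has a production whose right-hand side consists entirely of nullable non-terminals.

ε-productions: B → ε, S → ε
So B, S are immediately nullable.
Every non-terminal is now nullable.
Nullable = { 'B', 'S' }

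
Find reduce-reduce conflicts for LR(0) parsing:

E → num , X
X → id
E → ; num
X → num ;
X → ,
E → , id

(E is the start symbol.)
A reduce-reduce conflict occurs when an LR(0) state has two complete items [A → α .] and [B → β .] — both call for a reduction, and with no lookahead the parser cannot choose between them.

Augment with E' → E and build the canonical LR(0) collection (I0 = CLOSURE({[E' → . E]}), then GOTO on every symbol after a dot until no new states appear). It has 13 states:
  I0: { [E → . , id], [E → . ; num], [E → . num , X], [E' → . E] }  — shift
  I1: { [E → , . id] }  — shift
  I2: { [E → ; . num] }  — shift
  I3: { [E' → E .] }  — accept
  I4: { [E → num . , X] }  — shift
  I5: { [E → num , . X], [X → . ,], [X → . id], [X → . num ;] }  — shift
  I6: { [X → , .] }  — reduce
  I7: { [E → num , X .] }  — reduce
  I8: { [X → id .] }  — reduce
  I9: { [X → num . ;] }  — shift
  I10: { [X → num ; .] }  — reduce
  I11: { [E → ; num .] }  — reduce
  I12: { [E → , id .] }  — reduce

No state contains more than one complete item.

Answer: No reduce-reduce conflicts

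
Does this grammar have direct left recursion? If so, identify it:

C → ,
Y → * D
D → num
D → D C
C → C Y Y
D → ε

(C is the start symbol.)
Yes, D, C are left-recursive

Direct left recursion occurs when N → N α for some non-terminal N (the right-hand side begins with the left-hand side itself).

C → ,: starts with ','
Y → * D: starts with '*'
D → num: starts with num
D → D C: LEFT RECURSIVE (starts with D)
C → C Y Y: LEFT RECURSIVE (starts with C)
D → ε: starts with ε

The grammar has direct left recursion on: D, C.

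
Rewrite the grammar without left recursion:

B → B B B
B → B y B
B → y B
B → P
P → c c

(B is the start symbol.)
B is directly left-recursive. The standard transformation for
  A → A α₁ | ... | A α_m | β₁ | ... | β_n
is
  A  → β₁ A' | ... | β_n A'
  A' → α₁ A' | ... | α_m A' | ε

B → y B becomes B → y B B'
B → P becomes B → P B'
B → B B B becomes B' → B B B'
B → B y B becomes B' → y B B'
Add B' → ε

Productions for other non-terminals are unchanged:
  P → c c

Resulting grammar:
B → y B B'
B → P B'
B' → B B B'
B' → y B B'
B' → ε
P → c c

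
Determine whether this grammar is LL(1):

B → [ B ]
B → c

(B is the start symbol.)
Yes, the grammar is LL(1).

A grammar is LL(1) if for each non-terminal N with multiple productions, the predict sets of those productions are pairwise disjoint, where PREDICT(N → α) = (FIRST(α) \ {ε}) ∪ (FOLLOW(N) if α ⇒* ε).

For B:
  PREDICT(B → '[' B ']') = { '[' }
  PREDICT(B → c) = { 'c' }

All predict sets are disjoint. The grammar IS LL(1).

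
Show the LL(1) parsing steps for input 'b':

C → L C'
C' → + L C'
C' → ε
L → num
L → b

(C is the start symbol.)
LL(1) parsing maintains a stack (initially the start symbol over $) and the input. At each step: if the stack top is a terminal, match it against the current input token; if it is a non-terminal N, replace it with the RHS of M[N, lookahead] (the unique production whose predict set contains the lookahead).

Stack is shown with the top on the left.

Stack   Input  Action
---------------------
C $     b $    output C → L C'
L C' $  b $    output L → b
b C' $  b $    match 'b'
C' $    $      output C' → ε
$       $      accept

The string is accepted.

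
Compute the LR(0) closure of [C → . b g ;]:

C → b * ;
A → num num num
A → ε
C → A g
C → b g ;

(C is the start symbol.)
Start with: [C → . b g ;]
The dot precedes the terminal b, so nothing is added.

CLOSURE = { [C → . b g ;] }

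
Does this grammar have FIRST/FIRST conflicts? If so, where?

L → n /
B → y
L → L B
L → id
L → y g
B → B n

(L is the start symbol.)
A FIRST/FIRST conflict occurs when two productions N → α and N → β for the same non-terminal have FIRST(α) ∩ FIRST(β) ≠ ∅ (with ε ∈ FIRST of a nullable right-hand side, so two nullable alternatives also conflict).

FIRST sets of the non-terminals at (or reachable through a nullable prefix from) the front of some alternative:
  FIRST(L) = { 'id', 'n', 'y' }
  FIRST(B) = { 'y' }

Productions for L:
  L → n /: FIRST = { 'n' }
  L → L B: FIRST = { 'id', 'n', 'y' }
  L → id: FIRST = { 'id' }
  L → y g: FIRST = { 'y' }
Productions for B:
  B → y: FIRST = { 'y' }
  B → B n: FIRST = { 'y' }

Conflict for L: L → n / and L → L B
  Overlap: { 'n' }
Conflict for L: L → L B and L → id
  Overlap: { 'id' }
Conflict for L: L → L B and L → y g
  Overlap: { 'y' }
Conflict for B: B → y and B → B n
  Overlap: { 'y' }

Answer: Yes. L → n '/' / L → L B on { 'n' }; L → L B / L → id on { 'id' }; L → L B / L → y g on { 'y' }; B → y / B → B n on { 'y' }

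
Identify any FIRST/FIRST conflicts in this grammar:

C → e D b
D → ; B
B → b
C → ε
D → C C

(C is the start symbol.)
A FIRST/FIRST conflict occurs when two productions N → α and N → β for the same non-terminal have FIRST(α) ∩ FIRST(β) ≠ ∅ (with ε ∈ FIRST of a nullable right-hand side, so two nullable alternatives also conflict).

FIRST sets of the non-terminals at (or reachable through a nullable prefix from) the front of some alternative:
  FIRST(C) = { 'e', ε }

Productions for C:
  C → e D b: FIRST = { 'e' }
  C → ε: FIRST = { ε }
Productions for D:
  D → ; B: FIRST = { ';' }
  D → C C: FIRST = { 'e', ε }
B has only one production, so no FIRST/FIRST conflict is possible there.

All alternatives of each non-terminal have pairwise disjoint FIRST sets.

Answer: No FIRST/FIRST conflicts.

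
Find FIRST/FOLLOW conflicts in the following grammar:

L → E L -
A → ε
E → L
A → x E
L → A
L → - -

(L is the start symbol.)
Yes. L → E L '-' with FOLLOW(L) on { '-', 'x' }; L → '-' '-' with FOLLOW(L) on { '-' }; A → x E with FOLLOW(A) on { 'x' }

A FIRST/FOLLOW conflict occurs when a non-terminal N has a nullable alternative N → β (β ⇒* ε) and another alternative N → α with FIRST(α) ∩ FOLLOW(N) ≠ ∅: on such a lookahead the parser cannot decide between expanding α and letting N vanish via β.

Nullable non-terminals: A, E, L.
FIRST sets used below: FIRST(E) = { '-', 'x', ε }, FIRST(L) = { '-', 'x', ε }, FIRST(A) = { 'x', ε }

A: nullable alternative(s) A → ε; FOLLOW(A) = { $, '-', 'x' }
  A → ε: FIRST \ {ε} = { } — this is the only nullable alternative, skip
  A → x E: FIRST \ {ε} = { 'x' } — overlaps FOLLOW(A) on { 'x' }: CONFLICT
E has a nullable alternative but only one production, so nothing to check.

L: nullable alternative(s) L → A; FOLLOW(L) = { $, '-', 'x' }
  L → E L -: FIRST \ {ε} = { '-', 'x' } — overlaps FOLLOW(L) on { '-', 'x' }: CONFLICT
  L → A: FIRST \ {ε} = { 'x' } — this is the only nullable alternative, skip
  L → - -: FIRST \ {ε} = { '-' } — overlaps FOLLOW(L) on { '-' }: CONFLICT

So the grammar has 3 FIRST/FOLLOW conflicts (marked CONFLICT above).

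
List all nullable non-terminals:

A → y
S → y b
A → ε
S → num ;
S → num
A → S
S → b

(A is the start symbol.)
{ 'A' }

A non-terminal is nullable if it can derive ε (the empty string): either it has an ε-production, or it has a production whose right-hand side consists entirely of nullable non-terminals.

ε-productions: A → ε
So A is immediately nullable.
No further non-terminal can be added: every production for the remaining non-terminals contains a terminal or a non-nullable non-terminal.
Nullable = { 'A' }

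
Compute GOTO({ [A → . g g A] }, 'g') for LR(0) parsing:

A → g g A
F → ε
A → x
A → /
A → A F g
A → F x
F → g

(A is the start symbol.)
GOTO(I, 'g') = CLOSURE({ [A → αX.β] : [A → α.Xβ] ∈ I, X = 'g' })

Items with dot before 'g', with the dot advanced:
  [A → . g g A] → [A → g . g A]
Closure adds nothing (no advanced item has the dot before a non-terminal).

GOTO = { [A → g . g A] }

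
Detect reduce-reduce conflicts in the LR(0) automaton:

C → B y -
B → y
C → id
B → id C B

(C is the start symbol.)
No reduce-reduce conflicts

A reduce-reduce conflict occurs when an LR(0) state has two complete items [A → α .] and [B → β .] — both call for a reduction, and with no lookahead the parser cannot choose between them.

Augment with C' → C and build the canonical LR(0) collection (I0 = CLOSURE({[C' → . C]}), then GOTO on every symbol after a dot until no new states appear). It has 10 states:
  I0: { [B → . id C B], [B → . y], [C → . B y -], [C → . id], [C' → . C] }  — shift
  I1: { [C → B . y -] }  — shift
  I2: { [C' → C .] }  — accept
  I3: { [B → . id C B], [B → . y], [B → id . C B], [C → . B y -], [C → . id], [C → id .] }  — shift, reduce
  I4: { [B → y .] }  — reduce
  I5: { [B → . id C B], [B → . y], [B → id C . B] }  — shift
  I6: { [B → id C B .] }  — reduce
  I7: { [B → . id C B], [B → . y], [B → id . C B], [C → . B y -], [C → . id] }  — shift
  I8: { [C → B y . -] }  — shift
  I9: { [C → B y - .] }  — reduce

No state contains more than one complete item.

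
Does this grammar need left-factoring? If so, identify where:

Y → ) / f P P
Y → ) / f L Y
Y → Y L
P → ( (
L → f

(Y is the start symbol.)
Yes, Y has productions with common prefix ') / f'

Left-factoring is needed when two productions for the same non-terminal
share a common prefix on the right-hand side.

Productions for Y:
  Y → ) / f P P
  Y → ) / f L Y
  Y → Y L

Found common prefix ') / f' in productions for Y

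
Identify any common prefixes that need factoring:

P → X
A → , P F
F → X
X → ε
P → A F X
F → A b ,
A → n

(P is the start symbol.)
No, left-factoring is not needed

Left-factoring is needed when two productions for the same non-terminal
share a common prefix on the right-hand side.

Productions for P:
  P → X
  P → A F X
Productions for A:
  A → , P F
  A → n
Productions for F:
  F → X
  F → A b ,

No common prefixes found.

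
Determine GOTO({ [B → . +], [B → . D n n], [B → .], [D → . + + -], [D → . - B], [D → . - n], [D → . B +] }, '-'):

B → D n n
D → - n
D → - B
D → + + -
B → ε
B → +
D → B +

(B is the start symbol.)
{ [B → . +], [B → . D n n], [B → .], [D → - . B], [D → - . n], [D → . + + -], [D → . - B], [D → . - n], [D → . B +] }

GOTO(I, '-') = CLOSURE({ [A → αX.β] : [A → α.Xβ] ∈ I, X = '-' })

Items with dot before '-', with the dot advanced:
  [D → . - B] → [D → - . B]
  [D → . - n] → [D → - . n]
Closure of the advanced items:
  [D → - . B] has the dot before B: add [B → . D n n], [B → .], [B → . +]
  [B → . D n n] has the dot before D: add [D → . - n], [D → . - B], [D → . + + -], [D → . B +]

GOTO = { [B → . +], [B → . D n n], [B → .], [D → - . B], [D → - . n], [D → . + + -], [D → . - B], [D → . - n], [D → . B +] }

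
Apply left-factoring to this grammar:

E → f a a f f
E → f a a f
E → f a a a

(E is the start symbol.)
Left-factoring transforms A → αβ₁ | αβ₂ into A → αA' and A' → β₁ | β₂
(α is the longest common prefix among the alternatives). Repeat until
no nonterminal has two alternatives with a common prefix.

Round 1: E has alternatives sharing prefix 'f a a'. Introduce E': E → f a a E'
  Add: E' → f f
  Add: E' → f
  Add: E' → a

Round 2: E' has alternatives sharing prefix 'f'. Introduce E'': E' → f E''
  Add: E'' → f
  Add: E'' → ε

No remaining common prefixes — done.

Resulting grammar:
E → f a a E'
E' → f E''
E'' → f
E'' → ε
E' → a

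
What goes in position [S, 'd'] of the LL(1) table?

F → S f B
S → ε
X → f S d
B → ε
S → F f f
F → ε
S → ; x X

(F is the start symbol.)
To find M[S, 'd'], we find productions for S where 'd' is in the predict set (PREDICT(N → α) = (FIRST(α) \ {ε}) ∪ (FOLLOW(N) if α ⇒* ε)).

Relevant sets:
  FIRST(F) = { ';', 'f', ε }
  FOLLOW(S) = { 'd', 'f' }

S → ε: PREDICT = { 'd', 'f' }
  'd' is in predict set, so this production goes in M[S, 'd']
S → F f f: PREDICT = { ';', 'f' }
S → ; x X: PREDICT = { ';' }

M[S, 'd'] = S → ε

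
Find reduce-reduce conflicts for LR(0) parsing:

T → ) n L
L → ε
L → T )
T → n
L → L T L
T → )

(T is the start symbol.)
A reduce-reduce conflict occurs when an LR(0) state has two complete items [A → α .] and [B → β .] — both call for a reduction, and with no lookahead the parser cannot choose between them.

Augment with T' → T and build the canonical LR(0) collection (I0 = CLOSURE({[T' → . T]}), then GOTO on every symbol after a dot until no new states appear). It has 10 states:
  I0: { [T → . ) n L], [T → . )], [T → . n], [T' → . T] }  — shift
  I1: { [T → ) . n L], [T → ) .] }  — shift, reduce
  I2: { [T' → T .] }  — accept
  I3: { [T → n .] }  — reduce
  I4: { [L → . L T L], [L → . T )], [L → .], [T → ) n . L], [T → . ) n L], [T → . )], [T → . n] }  — shift, reduce
  I5: { [L → L . T L], [T → ) n L .], [T → . ) n L], [T → . )], [T → . n] }  — shift, reduce
  I6: { [L → T . )] }  — shift
  I7: { [L → T ) .] }  — reduce
  I8: { [L → . L T L], [L → . T )], [L → .], [L → L T . L], [T → . ) n L], [T → . )], [T → . n] }  — shift, reduce
  I9: { [L → L . T L], [L → L T L .], [T → . ) n L], [T → . )], [T → . n] }  — shift, reduce

No state contains more than one complete item.

Answer: No reduce-reduce conflicts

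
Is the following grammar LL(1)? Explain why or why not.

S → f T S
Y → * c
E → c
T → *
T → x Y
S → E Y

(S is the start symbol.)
Yes, the grammar is LL(1).

Relevant sets:
  FIRST(E) = { 'c' }

For S:
  PREDICT(S → f T S) = { 'f' }
  PREDICT(S → E Y) = { 'c' }
For T:
  PREDICT(T → '*') = { '*' }
  PREDICT(T → x Y) = { 'x' }
Y, E have a single production, so nothing to check there.

All predict sets are disjoint. The grammar IS LL(1).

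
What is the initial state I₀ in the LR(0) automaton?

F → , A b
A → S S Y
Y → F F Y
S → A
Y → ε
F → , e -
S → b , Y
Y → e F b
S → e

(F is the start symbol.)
{ [F → . , A b], [F → . , e -], [F' → . F] }

First, augment the grammar with F' → F
I₀ = CLOSURE({ [F' → . F] }):
  [F' → . F] has the dot before F: add [F → . , A b], [F → . , e -]
No further items can be added.

I₀ = { [F → . , A b], [F → . , e -], [F' → . F] }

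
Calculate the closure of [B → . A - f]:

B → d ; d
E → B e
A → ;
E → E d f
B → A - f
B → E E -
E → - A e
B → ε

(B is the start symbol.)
{ [A → . ;], [B → . A - f] }

To compute CLOSURE, for each item [A → α.Bβ] where B is a non-terminal, add [B → .γ] for all productions B → γ; repeat for the newly added items until nothing changes.

Start with: [B → . A - f]
  [B → . A - f] has the dot before A: add [A → . ;]
No further items can be added.

CLOSURE = { [A → . ;], [B → . A - f] }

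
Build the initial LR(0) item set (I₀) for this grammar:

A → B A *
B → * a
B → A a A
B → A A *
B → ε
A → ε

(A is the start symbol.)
First, augment the grammar with A' → A
I₀ = CLOSURE({ [A' → . A] }):
  [A' → . A] has the dot before A: add [A → . B A *], [A → .]
  [A → . B A *] has the dot before B: add [B → . * a], [B → . A a A], [B → . A A *], [B → .]
No further items can be added.

I₀ = { [A → . B A *], [A → .], [A' → . A], [B → . * a], [B → . A A *], [B → . A a A], [B → .] }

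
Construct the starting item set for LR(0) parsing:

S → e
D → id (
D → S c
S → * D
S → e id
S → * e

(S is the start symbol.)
{ [S → . * D], [S → . * e], [S → . e id], [S → . e], [S' → . S] }

First, augment the grammar with S' → S
I₀ = CLOSURE({ [S' → . S] }):
  [S' → . S] has the dot before S: add [S → . e], [S → . * D], [S → . e id], [S → . * e]
No further items can be added.

I₀ = { [S → . * D], [S → . * e], [S → . e id], [S → . e], [S' → . S] }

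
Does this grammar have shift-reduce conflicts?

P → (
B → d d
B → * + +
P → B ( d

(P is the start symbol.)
No shift-reduce conflicts

A shift-reduce conflict occurs when an LR(0) state has both:
  - a complete (reduce) item [A → α .] (dot at the end), and
  - a shift item [B → β . c γ] (dot before a terminal).

Augment with P' → P and build the canonical LR(0) collection (I0 = CLOSURE({[P' → . P]}), then GOTO on every symbol after a dot until no new states appear). It has 11 states:
  I0: { [B → . * + +], [B → . d d], [P → . (], [P → . B ( d], [P' → . P] }  — shift
  I1: { [P → ( .] }  — reduce
  I2: { [B → * . + +] }  — shift
  I3: { [P → B . ( d] }  — shift
  I4: { [P' → P .] }  — accept
  I5: { [B → d . d] }  — shift
  I6: { [B → d d .] }  — reduce
  I7: { [P → B ( . d] }  — shift
  I8: { [P → B ( d .] }  — reduce
  I9: { [B → * + . +] }  — shift
  I10: { [B → * + + .] }  — reduce

No state contains both a complete item and a shift item.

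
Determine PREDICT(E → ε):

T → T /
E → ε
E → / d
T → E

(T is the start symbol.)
PREDICT(E → ε) = (FIRST(RHS) \ {ε}) ∪ (FOLLOW(E) if ε ∈ FIRST(RHS), i.e. RHS ⇒* ε)
The right-hand side is ε (FIRST(ε) = { ε }), so the predict set is FOLLOW(E) = { $, '/' }
PREDICT(E → ε) = { $, '/' }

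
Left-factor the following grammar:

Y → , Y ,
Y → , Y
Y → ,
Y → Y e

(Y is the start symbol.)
Left-factoring transforms A → αβ₁ | αβ₂ into A → αA' and A' → β₁ | β₂
(α is the longest common prefix among the alternatives). Repeat until
no nonterminal has two alternatives with a common prefix.

Round 1: Y has alternatives sharing prefix ','. Introduce Y': Y → , Y'
  Add: Y' → Y ,
  Add: Y' → Y
  Add: Y' → ε

Round 2: Y' has alternatives sharing prefix 'Y'. Introduce Y'': Y' → Y Y''
  Add: Y'' → ,
  Add: Y'' → ε

No remaining common prefixes — done.

Resulting grammar:
Y → , Y'
Y' → Y Y''
Y'' → ,
Y'' → ε
Y' → ε
Y → Y e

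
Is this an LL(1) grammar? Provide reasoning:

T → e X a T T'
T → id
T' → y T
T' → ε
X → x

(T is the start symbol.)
No. Predict set conflict for T': { 'y' }

Relevant sets:
  FOLLOW(T') = { $, 'y' }

For T:
  PREDICT(T → e X a T T') = { 'e' }
  PREDICT(T → id) = { 'id' }
For T':
  PREDICT(T' → y T) = { 'y' }
  PREDICT(T' → ε) = { $, 'y' }
X has a single production, so nothing to check there.

Conflict found: Predict set conflict for T': { 'y' }
The grammar is NOT LL(1).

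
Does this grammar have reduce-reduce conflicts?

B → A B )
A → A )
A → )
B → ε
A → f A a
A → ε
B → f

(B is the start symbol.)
Yes — I0: [A → .] vs [B → .]; I2: [A → .] vs [B → .]; I4: [A → .] vs [B → f .]; I9: [A → ) .] vs [A → A ) .]

A reduce-reduce conflict occurs when an LR(0) state has two complete items [A → α .] and [B → β .] — both call for a reduction, and with no lookahead the parser cannot choose between them.

Augment with B' → B and build the canonical LR(0) collection (I0 = CLOSURE({[B' → . B]}), then GOTO on every symbol after a dot until no new states appear). It has 12 states:
  I0: { [A → . )], [A → . A )], [A → . f A a], [A → .], [B → . A B )], [B → . f], [B → .], [B' → . B] }  — shift, 2 reduces
  I1: { [A → ) .] }  — reduce
  I2: { [A → . )], [A → . A )], [A → . f A a], [A → .], [A → A . )], [B → . A B )], [B → . f], [B → .], [B → A . B )] }  — shift, 2 reduces
  I3: { [B' → B .] }  — accept
  I4: { [A → . )], [A → . A )], [A → . f A a], [A → .], [A → f . A a], [B → f .] }  — shift, 2 reduces
  I5: { [A → A . )], [A → f A . a] }  — shift
  I6: { [A → . )], [A → . A )], [A → . f A a], [A → .], [A → f . A a] }  — shift, reduce
  I7: { [A → A ) .] }  — reduce
  I8: { [A → f A a .] }  — reduce
  I9: { [A → ) .], [A → A ) .] }  — 2 reduces
  I10: { [B → A B . )] }  — shift
  I11: { [B → A B ) .] }  — reduce

I0 contains complete items [A → .], [B → .] — reduce-reduce conflict.
I2 contains complete items [A → .], [B → .] — reduce-reduce conflict.
I4 contains complete items [A → .], [B → f .] — reduce-reduce conflict.
I9 contains complete items [A → ) .], [A → A ) .] — reduce-reduce conflict.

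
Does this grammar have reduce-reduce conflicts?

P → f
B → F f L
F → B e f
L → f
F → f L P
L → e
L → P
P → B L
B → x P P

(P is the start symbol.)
Yes — I11: [L → f .] vs [P → f .]

A reduce-reduce conflict occurs when an LR(0) state has two complete items [A → α .] and [B → β .] — both call for a reduction, and with no lookahead the parser cannot choose between them.

Augment with P' → P and build the canonical LR(0) collection (I0 = CLOSURE({[P' → . P]}), then GOTO on every symbol after a dot until no new states appear). It has 18 states:
  I0: { [B → . F f L], [B → . x P P], [F → . B e f], [F → . f L P], [P → . B L], [P → . f], [P' → . P] }  — shift
  I1: { [B → . F f L], [B → . x P P], [F → . B e f], [F → . f L P], [F → B . e f], [L → . P], [L → . e], [L → . f], [P → . B L], [P → . f], [P → B . L] }  — shift
  I2: { [B → F . f L] }  — shift
  I3: { [P' → P .] }  — accept
  I4: { [B → . F f L], [B → . x P P], [F → . B e f], [F → . f L P], [F → f . L P], [L → . P], [L → . e], [L → . f], [P → . B L], [P → . f], [P → f .] }  — shift, reduce
  I5: { [B → . F f L], [B → . x P P], [B → x . P P], [F → . B e f], [F → . f L P], [P → . B L], [P → . f] }  — shift
  I6: { [B → . F f L], [B → . x P P], [B → x P . P], [F → . B e f], [F → . f L P], [P → . B L], [P → . f] }  — shift
  I7: { [B → x P P .] }  — reduce
  I8: { [B → . F f L], [B → . x P P], [F → . B e f], [F → . f L P], [F → f L . P], [P → . B L], [P → . f] }  — shift
  I9: { [L → P .] }  — reduce
  I10: { [L → e .] }  — reduce
  I11: { [B → . F f L], [B → . x P P], [F → . B e f], [F → . f L P], [F → f . L P], [L → . P], [L → . e], [L → . f], [L → f .], [P → . B L], [P → . f], [P → f .] }  — shift, 2 reduces
  I12: { [F → f L P .] }  — reduce
  I13: { [B → . F f L], [B → . x P P], [B → F f . L], [F → . B e f], [F → . f L P], [L → . P], [L → . e], [L → . f], [P → . B L], [P → . f] }  — shift
  I14: { [B → F f L .] }  — reduce
  I15: { [P → B L .] }  — reduce
  I16: { [F → B e . f], [L → e .] }  — shift, reduce
  I17: { [F → B e f .] }  — reduce

I11 contains complete items [L → f .], [P → f .] — reduce-reduce conflict.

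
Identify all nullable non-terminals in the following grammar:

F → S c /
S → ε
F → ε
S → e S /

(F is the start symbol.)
ε-productions: S → ε, F → ε
So S, F are immediately nullable.
Every non-terminal is now nullable.
Nullable = { 'F', 'S' }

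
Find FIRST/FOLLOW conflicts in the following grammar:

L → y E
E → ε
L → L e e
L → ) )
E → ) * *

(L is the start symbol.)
A FIRST/FOLLOW conflict occurs when a non-terminal N has a nullable alternative N → β (β ⇒* ε) and another alternative N → α with FIRST(α) ∩ FOLLOW(N) ≠ ∅: on such a lookahead the parser cannot decide between expanding α and letting N vanish via β.

Nullable non-terminals: E.

E: nullable alternative(s) E → ε; FOLLOW(E) = { $, 'e' }
  E → ε: FIRST \ {ε} = { } — this is the only nullable alternative, skip
  E → ) * *: FIRST \ {ε} = { ')' } — disjoint from FOLLOW(E)

L has no nullable alternative, so no FIRST/FOLLOW check is needed there.

No FIRST/FOLLOW conflicts found.

Answer: No FIRST/FOLLOW conflicts.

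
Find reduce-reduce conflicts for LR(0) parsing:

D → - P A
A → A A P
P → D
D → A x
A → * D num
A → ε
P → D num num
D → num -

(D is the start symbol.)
Yes — I15: [A → .] vs [D → - P A .]

A reduce-reduce conflict occurs when an LR(0) state has two complete items [A → α .] and [B → β .] — both call for a reduction, and with no lookahead the parser cannot choose between them.

Augment with D' → D and build the canonical LR(0) collection (I0 = CLOSURE({[D' → . D]}), then GOTO on every symbol after a dot until no new states appear). It has 18 states:
  I0: { [A → . * D num], [A → . A A P], [A → .], [D → . - P A], [D → . A x], [D → . num -], [D' → . D] }  — shift, reduce
  I1: { [A → * . D num], [A → . * D num], [A → . A A P], [A → .], [D → . - P A], [D → . A x], [D → . num -] }  — shift, reduce
  I2: { [A → . * D num], [A → . A A P], [A → .], [D → - . P A], [D → . - P A], [D → . A x], [D → . num -], [P → . D num num], [P → . D] }  — shift, reduce
  I3: { [A → . * D num], [A → . A A P], [A → .], [A → A . A P], [D → A . x] }  — shift, reduce
  I4: { [D' → D .] }  — accept
  I5: { [D → num . -] }  — shift
  I6: { [D → num - .] }  — reduce
  I7: { [A → . * D num], [A → . A A P], [A → .], [A → A . A P], [A → A A . P], [D → . - P A], [D → . A x], [D → . num -], [P → . D num num], [P → . D] }  — shift, reduce
  I8: { [D → A x .] }  — reduce
  I9: { [A → . * D num], [A → . A A P], [A → .], [A → A . A P], [A → A A . P], [D → . - P A], [D → . A x], [D → . num -], [D → A . x], [P → . D num num], [P → . D] }  — shift, reduce
  I10: { [P → D . num num], [P → D .] }  — shift, reduce
  I11: { [A → A A P .] }  — reduce
  I12: { [P → D num . num] }  — shift
  I13: { [P → D num num .] }  — reduce
  I14: { [A → . * D num], [A → . A A P], [A → .], [D → - P . A] }  — shift, reduce
  I15: { [A → . * D num], [A → . A A P], [A → .], [A → A . A P], [D → - P A .] }  — shift, 2 reduces
  I16: { [A → * D . num] }  — shift
  I17: { [A → * D num .] }  — reduce

I15 contains complete items [A → .], [D → - P A .] — reduce-reduce conflict.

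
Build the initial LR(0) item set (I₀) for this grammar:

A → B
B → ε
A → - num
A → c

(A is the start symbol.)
{ [A → . - num], [A → . B], [A → . c], [A' → . A], [B → .] }

First, augment the grammar with A' → A
I₀ = CLOSURE({ [A' → . A] }):
  [A' → . A] has the dot before A: add [A → . B], [A → . - num], [A → . c]
  [A → . B] has the dot before B: add [B → .]
No further items can be added.

I₀ = { [A → . - num], [A → . B], [A → . c], [A' → . A], [B → .] }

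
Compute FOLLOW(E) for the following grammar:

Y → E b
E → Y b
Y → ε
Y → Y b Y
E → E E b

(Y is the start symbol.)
In Y → E b: E is followed by b, add FIRST(b) \ {ε} = { 'b' }
In E → E E b: E is followed by E b, add FIRST(E b) \ {ε} = { 'b' }
In E → E E b: E is followed by b, add FIRST(b) \ {ε} = { 'b' }

Taking the union: FOLLOW(E) = { 'b' }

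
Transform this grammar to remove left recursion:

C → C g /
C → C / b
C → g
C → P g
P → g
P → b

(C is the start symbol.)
C is directly left-recursive. The standard transformation for
  A → A α₁ | ... | A α_m | β₁ | ... | β_n
is
  A  → β₁ A' | ... | β_n A'
  A' → α₁ A' | ... | α_m A' | ε

C → g becomes C → g C'
C → P g becomes C → P g C'
C → C g / becomes C' → g / C'
C → C / b becomes C' → / b C'
Add C' → ε

Productions for other non-terminals are unchanged:
  P → g
  P → b

Resulting grammar:
C → g C'
C → P g C'
C' → g / C'
C' → / b C'
C' → ε
P → g
P → b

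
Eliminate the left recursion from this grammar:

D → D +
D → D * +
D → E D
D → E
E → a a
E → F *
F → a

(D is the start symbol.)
D is directly left-recursive. The standard transformation for
  A → A α₁ | ... | A α_m | β₁ | ... | β_n
is
  A  → β₁ A' | ... | β_n A'
  A' → α₁ A' | ... | α_m A' | ε

D → E D becomes D → E D D'
D → E becomes D → E D'
D → D + becomes D' → + D'
D → D * + becomes D' → * + D'
Add D' → ε

Productions for other non-terminals are unchanged:
  E → a a
  E → F *
  F → a

Resulting grammar:
D → E D D'
D → E D'
D' → + D'
D' → * + D'
D' → ε
E → a a
E → F *
F → a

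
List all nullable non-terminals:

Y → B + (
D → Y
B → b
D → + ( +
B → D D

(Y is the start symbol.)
None

A non-terminal is nullable if it can derive ε (the empty string): either it has an ε-production, or it has a production whose right-hand side consists entirely of nullable non-terminals.

There are no ε-productions, so no non-terminal can derive ε.
No non-terminals are nullable.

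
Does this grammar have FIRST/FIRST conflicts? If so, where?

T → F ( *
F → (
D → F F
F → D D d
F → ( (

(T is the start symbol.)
Yes. F → '(' / F → D D d on { '(' }; F → '(' / F → '(' '(' on { '(' }; F → D D d / F → '(' '(' on { '(' }

A FIRST/FIRST conflict occurs when two productions N → α and N → β for the same non-terminal have FIRST(α) ∩ FIRST(β) ≠ ∅ (with ε ∈ FIRST of a nullable right-hand side, so two nullable alternatives also conflict).

FIRST sets of the non-terminals at (or reachable through a nullable prefix from) the front of some alternative:
  FIRST(D) = { '(' }

Productions for F:
  F → (: FIRST = { '(' }
  F → D D d: FIRST = { '(' }
  F → ( (: FIRST = { '(' }
T, D have only one production, so no FIRST/FIRST conflict is possible there.

Conflict for F: F → ( and F → D D d
  Overlap: { '(' }
Conflict for F: F → ( and F → ( (
  Overlap: { '(' }
Conflict for F: F → D D d and F → ( (
  Overlap: { '(' }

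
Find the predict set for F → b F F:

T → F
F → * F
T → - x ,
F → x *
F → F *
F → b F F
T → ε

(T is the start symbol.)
PREDICT(F → b F F) = (FIRST(RHS) \ {ε}) ∪ (FOLLOW(F) if ε ∈ FIRST(RHS), i.e. RHS ⇒* ε)
FIRST(b F F) = { 'b' }
ε ∉ FIRST(b F F), so FOLLOW(F) is not added.
PREDICT(F → b F F) = { 'b' }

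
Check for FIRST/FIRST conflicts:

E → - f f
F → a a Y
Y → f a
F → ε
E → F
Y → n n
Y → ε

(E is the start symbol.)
A FIRST/FIRST conflict occurs when two productions N → α and N → β for the same non-terminal have FIRST(α) ∩ FIRST(β) ≠ ∅ (with ε ∈ FIRST of a nullable right-hand side, so two nullable alternatives also conflict).

FIRST sets of the non-terminals at (or reachable through a nullable prefix from) the front of some alternative:
  FIRST(F) = { 'a', ε }

Productions for E:
  E → - f f: FIRST = { '-' }
  E → F: FIRST = { 'a', ε }
Productions for F:
  F → a a Y: FIRST = { 'a' }
  F → ε: FIRST = { ε }
Productions for Y:
  Y → f a: FIRST = { 'f' }
  Y → n n: FIRST = { 'n' }
  Y → ε: FIRST = { ε }

All alternatives of each non-terminal have pairwise disjoint FIRST sets.

Answer: No FIRST/FIRST conflicts.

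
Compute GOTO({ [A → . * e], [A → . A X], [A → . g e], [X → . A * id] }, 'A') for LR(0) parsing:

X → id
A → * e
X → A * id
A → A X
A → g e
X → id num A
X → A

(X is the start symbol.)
GOTO(I, 'A') = CLOSURE({ [A → αX.β] : [A → α.Xβ] ∈ I, X = 'A' })

Items with dot before 'A', with the dot advanced:
  [A → . A X] → [A → A . X]
  [X → . A * id] → [X → A . * id]
Closure of the advanced items:
  [A → A . X] has the dot before X: add [X → . id], [X → . A * id], [X → . id num A], [X → . A]
  [X → . A * id] has the dot before A: add [A → . * e], [A → . A X], [A → . g e]

GOTO = { [A → . * e], [A → . A X], [A → . g e], [A → A . X], [X → . A * id], [X → . A], [X → . id num A], [X → . id], [X → A . * id] }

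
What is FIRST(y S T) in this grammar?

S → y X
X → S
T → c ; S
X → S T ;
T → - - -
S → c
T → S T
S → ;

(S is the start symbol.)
{ 'y' }

To compute FIRST(y S T), process the symbols left to right:
Symbol y is a terminal. Add 'y' and stop.
FIRST(y S T) = { 'y' }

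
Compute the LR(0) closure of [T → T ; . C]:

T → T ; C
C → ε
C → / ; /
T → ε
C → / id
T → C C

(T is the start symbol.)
To compute CLOSURE, for each item [A → α.Bβ] where B is a non-terminal, add [B → .γ] for all productions B → γ; repeat for the newly added items until nothing changes.

Start with: [T → T ; . C]
  [T → T ; . C] has the dot before C: add [C → .], [C → . / ; /], [C → . / id]
No further items can be added.

CLOSURE = { [C → . / ; /], [C → . / id], [C → .], [T → T ; . C] }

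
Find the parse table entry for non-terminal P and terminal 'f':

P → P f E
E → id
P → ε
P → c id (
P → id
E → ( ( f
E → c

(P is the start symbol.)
P → P f E, P → ε

To find M[P, 'f'], we find productions for P where 'f' is in the predict set (PREDICT(N → α) = (FIRST(α) \ {ε}) ∪ (FOLLOW(N) if α ⇒* ε)).

Relevant sets:
  FIRST(P) = { 'c', 'f', 'id', ε }
  FOLLOW(P) = { $, 'f' }

P → P f E: PREDICT = { 'c', 'f', 'id' }
  'f' is in predict set, so this production goes in M[P, 'f']
P → ε: PREDICT = { $, 'f' }
  'f' is in predict set, so this production goes in M[P, 'f']
P → c id (: PREDICT = { 'c' }
P → id: PREDICT = { 'id' }

M[P, 'f'] = P → P f E, P → ε  (a multiply-defined cell — the grammar is not LL(1))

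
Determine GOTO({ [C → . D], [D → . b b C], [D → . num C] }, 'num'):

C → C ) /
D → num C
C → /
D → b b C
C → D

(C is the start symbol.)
{ [C → . /], [C → . C ) /], [C → . D], [D → . b b C], [D → . num C], [D → num . C] }

GOTO(I, 'num') = CLOSURE({ [A → αX.β] : [A → α.Xβ] ∈ I, X = 'num' })

Items with dot before 'num', with the dot advanced:
  [D → . num C] → [D → num . C]
Closure of the advanced items:
  [D → num . C] has the dot before C: add [C → . C ) /], [C → . /], [C → . D]
  [C → . D] has the dot before D: add [D → . num C], [D → . b b C]

GOTO = { [C → . /], [C → . C ) /], [C → . D], [D → . b b C], [D → . num C], [D → num . C] }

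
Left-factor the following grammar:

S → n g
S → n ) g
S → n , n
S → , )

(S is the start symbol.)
S → n S'
S' → g
S' → ) g
S' → , n
S → , )

Left-factoring transforms A → αβ₁ | αβ₂ into A → αA' and A' → β₁ | β₂
(α is the longest common prefix among the alternatives). Repeat until
no nonterminal has two alternatives with a common prefix.

Round 1: S has alternatives sharing prefix 'n'. Introduce S': S → n S'
  Add: S' → g
  Add: S' → ) g
  Add: S' → , n

No remaining common prefixes — done.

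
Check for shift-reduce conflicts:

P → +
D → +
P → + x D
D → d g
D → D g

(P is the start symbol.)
Yes — I1: [P → + .] vs [P → + . x D]; I5: [P → + x D .] vs [D → D . g]

A shift-reduce conflict occurs when an LR(0) state has both:
  - a complete (reduce) item [A → α .] (dot at the end), and
  - a shift item [B → β . c γ] (dot before a terminal).

Augment with P' → P and build the canonical LR(0) collection (I0 = CLOSURE({[P' → . P]}), then GOTO on every symbol after a dot until no new states appear). It has 9 states:
  I0: { [P → . + x D], [P → . +], [P' → . P] }  — shift
  I1: { [P → + . x D], [P → + .] }  — shift, reduce
  I2: { [P' → P .] }  — accept
  I3: { [D → . +], [D → . D g], [D → . d g], [P → + x . D] }  — shift
  I4: { [D → + .] }  — reduce
  I5: { [D → D . g], [P → + x D .] }  — shift, reduce
  I6: { [D → d . g] }  — shift
  I7: { [D → d g .] }  — reduce
  I8: { [D → D g .] }  — reduce

I1 contains reduce item [P → + .] and shift item [P → + . x D] — shift-reduce conflict.
I5 contains reduce item [P → + x D .] and shift item [D → D . g] — shift-reduce conflict.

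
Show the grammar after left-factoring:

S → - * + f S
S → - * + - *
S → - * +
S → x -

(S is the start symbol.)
S → - * + S'
S' → f S
S' → - *
S' → ε
S → x -

Left-factoring transforms A → αβ₁ | αβ₂ into A → αA' and A' → β₁ | β₂
(α is the longest common prefix among the alternatives). Repeat until
no nonterminal has two alternatives with a common prefix.

Round 1: S has alternatives sharing prefix '- * +'. Introduce S': S → - * + S'
  Add: S' → f S
  Add: S' → - *
  Add: S' → ε

No remaining common prefixes — done.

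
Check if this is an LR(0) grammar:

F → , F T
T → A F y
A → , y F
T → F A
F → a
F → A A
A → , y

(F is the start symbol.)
No. Shift-reduce conflict between [A → , y .] and [A → . , y]

A grammar is LR(0) if no state in the canonical LR(0) collection has:
  - both a shift item (dot before a terminal) and a complete item (shift-reduce conflict), or
  - two or more complete items (reduce-reduce conflict; the accept item [F' → F .] counts as a complete item here).

Augment with F' → F and build the canonical LR(0) collection (I0 = CLOSURE({[F' → . F]}), then GOTO on every symbol after a dot until no new states appear). It has 17 states:
  I0: { [A → . , y F], [A → . , y], [F → . , F T], [F → . A A], [F → . a], [F' → . F] }  — shift
  I1: { [A → , . y F], [A → , . y], [A → . , y F], [A → . , y], [F → , . F T], [F → . , F T], [F → . A A], [F → . a] }  — shift
  I2: { [A → . , y F], [A → . , y], [F → A . A] }  — shift
  I3: { [F' → F .] }  — accept
  I4: { [F → a .] }  — reduce
  I5: { [A → , . y F], [A → , . y] }  — shift
  I6: { [F → A A .] }  — reduce
  I7: { [A → , y . F], [A → , y .], [A → . , y F], [A → . , y], [F → . , F T], [F → . A A], [F → . a] }  — shift, reduce
  I8: { [A → , y F .] }  — reduce
  I9: { [A → . , y F], [A → . , y], [F → , F . T], [F → . , F T], [F → . A A], [F → . a], [T → . A F y], [T → . F A] }  — shift
  I10: { [A → . , y F], [A → . , y], [F → . , F T], [F → . A A], [F → . a], [F → A . A], [T → A . F y] }  — shift
  I11: { [A → . , y F], [A → . , y], [T → F . A] }  — shift
  I12: { [F → , F T .] }  — reduce
  I13: { [T → F A .] }  — reduce
  I14: { [A → . , y F], [A → . , y], [F → A . A], [F → A A .] }  — shift, reduce
  I15: { [T → A F . y] }  — shift
  I16: { [T → A F y .] }  — reduce

Conflict in state I7:
  Shift-reduce conflict between [A → , y .] and [A → . , y]
So the grammar is NOT LR(0).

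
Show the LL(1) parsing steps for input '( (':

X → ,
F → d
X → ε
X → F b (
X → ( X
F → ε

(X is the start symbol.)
LL(1) parsing maintains a stack (initially the start symbol over $) and the input. At each step: if the stack top is a terminal, match it against the current input token; if it is a non-terminal N, replace it with the RHS of M[N, lookahead] (the unique production whose predict set contains the lookahead).

Stack is shown with the top on the left.

Stack  Input  Action
--------------------
X $    ( ( $  output X → ( X
( X $  ( ( $  match '('
X $    ( $    output X → ( X
( X $  ( $    match '('
X $    $      output X → ε
$      $      accept

The string is accepted.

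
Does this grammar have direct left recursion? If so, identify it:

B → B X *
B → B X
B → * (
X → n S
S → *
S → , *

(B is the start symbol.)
Yes, B is left-recursive

Direct left recursion occurs when N → N α for some non-terminal N (the right-hand side begins with the left-hand side itself).

B → B X *: LEFT RECURSIVE (starts with B)
B → B X: LEFT RECURSIVE (starts with B)
B → * (: starts with '*'
X → n S: starts with n
S → *: starts with '*'
S → , *: starts with ','

The grammar has direct left recursion on: B.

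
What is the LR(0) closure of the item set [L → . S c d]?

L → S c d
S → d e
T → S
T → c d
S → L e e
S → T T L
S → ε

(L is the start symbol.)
{ [L → . S c d], [S → . L e e], [S → . T T L], [S → . d e], [S → .], [T → . S], [T → . c d] }

To compute CLOSURE, for each item [A → α.Bβ] where B is a non-terminal, add [B → .γ] for all productions B → γ; repeat for the newly added items until nothing changes.

Start with: [L → . S c d]
  [L → . S c d] has the dot before S: add [S → . d e], [S → . L e e], [S → . T T L], [S → .]
  [S → . L e e] has the dot before L: all L-items already present
  [S → . T T L] has the dot before T: add [T → . S], [T → . c d]
No further items can be added.

CLOSURE = { [L → . S c d], [S → . L e e], [S → . T T L], [S → . d e], [S → .], [T → . S], [T → . c d] }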